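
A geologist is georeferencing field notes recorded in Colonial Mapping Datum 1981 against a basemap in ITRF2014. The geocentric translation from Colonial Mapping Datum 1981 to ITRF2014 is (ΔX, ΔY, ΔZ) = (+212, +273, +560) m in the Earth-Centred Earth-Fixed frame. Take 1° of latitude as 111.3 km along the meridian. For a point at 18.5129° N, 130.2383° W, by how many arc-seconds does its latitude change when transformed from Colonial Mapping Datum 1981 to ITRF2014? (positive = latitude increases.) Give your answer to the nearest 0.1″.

sin φ = 0.317518, cos φ = 0.948252, sin λ = -0.763364, cos λ = -0.645968.
North component: ΔN = −sin φ cos λ·ΔX − sin φ sin λ·ΔY + cos φ·ΔZ = −(0.317518)(-0.645968)(212) − (0.317518)(-0.763364)(273) + (0.948252)(560) = 640.67 m.
1° of latitude spans 111300 m, so Δφ = 640.67 / 111300 × 3600 = 20.723″.

Δφ = 20.7″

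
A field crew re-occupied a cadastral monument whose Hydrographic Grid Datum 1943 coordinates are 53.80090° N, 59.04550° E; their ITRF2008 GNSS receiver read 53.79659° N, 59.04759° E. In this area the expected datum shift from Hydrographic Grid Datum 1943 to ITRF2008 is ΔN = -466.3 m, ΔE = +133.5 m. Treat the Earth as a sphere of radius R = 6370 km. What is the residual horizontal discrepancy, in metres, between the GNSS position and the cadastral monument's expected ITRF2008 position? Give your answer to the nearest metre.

Observed coordinate differences: Δφ = -0.00431°, Δλ = +0.00209°.
Converting to metres (1° lat = 111177 m, cos φ = 0.590593): observed ΔN = -479.2 m, observed ΔE = 137.2 m.
Subtracting the expected shift leaves a residual of -479.2 − (-466.3) = -12.9 m north and 137.2 − (133.5) = 3.7 m east.
Residual distance = √((-12.9)² + 3.7²) = 13.4 m.

13 m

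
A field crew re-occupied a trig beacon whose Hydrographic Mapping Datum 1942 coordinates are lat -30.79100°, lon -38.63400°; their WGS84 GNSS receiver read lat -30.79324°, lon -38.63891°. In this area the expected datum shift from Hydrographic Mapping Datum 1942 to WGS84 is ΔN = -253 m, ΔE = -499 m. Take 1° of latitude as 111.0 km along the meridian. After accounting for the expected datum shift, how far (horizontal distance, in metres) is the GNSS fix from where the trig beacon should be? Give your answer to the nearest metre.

31 m

Observed coordinate differences: Δφ = -0.00224°, Δλ = -0.00491°.
Converting to metres (1° lat = 111000 m, cos φ = 0.859040): observed ΔN = -248.6 m, observed ΔE = -468.2 m.
Subtracting the expected shift leaves a residual of -248.6 − (-253) = 4.4 m north and -468.2 − (-499) = 30.8 m east.
Residual distance = √(4.4² + 30.8²) = 31.1 m.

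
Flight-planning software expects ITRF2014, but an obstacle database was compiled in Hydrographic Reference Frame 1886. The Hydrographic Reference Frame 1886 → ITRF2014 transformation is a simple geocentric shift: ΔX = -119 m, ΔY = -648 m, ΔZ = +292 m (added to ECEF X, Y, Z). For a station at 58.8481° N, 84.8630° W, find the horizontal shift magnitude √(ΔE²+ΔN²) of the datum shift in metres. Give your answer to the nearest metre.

430 m

At φ = 58.8481°, λ = -84.8630°: sin φ = 0.855799, cos φ = 0.517309, sin λ = -0.995983, cos λ = 0.089537.
ΔE = −sin λ·ΔX + cos λ·ΔY = −(-0.995983)·(-119) + (0.089537)·(-648) = -176.54 m.
ΔN = −sin φ cos λ·ΔX − sin φ sin λ·ΔY + cos φ·ΔZ = −(0.855799)(0.089537)(-119) − (0.855799)(-0.995983)(-648) + (0.517309)(292) = -392.16 m.
Horizontal magnitude = √(ΔE² + ΔN²) = √((-176.54)² + (-392.16)²) = 430.06 m.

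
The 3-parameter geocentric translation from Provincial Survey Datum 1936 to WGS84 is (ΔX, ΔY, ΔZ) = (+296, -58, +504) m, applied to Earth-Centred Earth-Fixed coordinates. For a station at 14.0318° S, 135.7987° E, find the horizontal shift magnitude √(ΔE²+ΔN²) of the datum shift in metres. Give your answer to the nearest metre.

458 m

At φ = -14.0318°, λ = 135.7987°: sin φ = -0.242460, cos φ = 0.970161, sin λ = 0.697181, cos λ = -0.716895.
ΔE = −sin λ·ΔX + cos λ·ΔY = −(0.697181)·(296) + (-0.716895)·(-58) = -164.79 m.
ΔN = −sin φ cos λ·ΔX − sin φ sin λ·ΔY + cos φ·ΔZ = −(-0.242460)(-0.716895)(296) − (-0.242460)(0.697181)(-58) + (0.970161)(504) = 427.71 m.
Horizontal magnitude = √(ΔE² + ΔN²) = √((-164.79)² + 427.71²) = 458.35 m.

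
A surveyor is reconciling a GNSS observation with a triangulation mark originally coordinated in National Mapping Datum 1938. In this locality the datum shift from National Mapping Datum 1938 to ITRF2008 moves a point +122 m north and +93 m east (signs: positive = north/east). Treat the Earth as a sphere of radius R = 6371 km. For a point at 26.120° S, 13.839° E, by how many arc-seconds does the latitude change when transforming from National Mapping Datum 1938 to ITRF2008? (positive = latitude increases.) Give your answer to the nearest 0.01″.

On a sphere of radius R, 1 rad of latitude = R, so Δφ = ΔN / R = 122.0 / 6371000 = 1.9149e-05 rad = 3.950″.

Δφ = 3.95″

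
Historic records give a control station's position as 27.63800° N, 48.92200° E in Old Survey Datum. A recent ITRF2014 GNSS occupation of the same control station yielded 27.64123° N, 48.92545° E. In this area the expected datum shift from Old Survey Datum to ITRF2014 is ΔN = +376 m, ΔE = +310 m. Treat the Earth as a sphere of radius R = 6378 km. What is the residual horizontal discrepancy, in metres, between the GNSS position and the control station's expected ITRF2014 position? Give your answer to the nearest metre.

Observed coordinate differences: Δφ = +0.00323°, Δλ = +0.00345°.
Converting to metres (1° lat = 111317 m, cos φ = 0.885896): observed ΔN = 359.6 m, observed ΔE = 340.2 m.
Subtracting the expected shift leaves a residual of 359.6 − (376) = -16.4 m north and 340.2 − (310) = 30.2 m east.
Residual distance = √((-16.4)² + 30.2²) = 34.4 m.

34 m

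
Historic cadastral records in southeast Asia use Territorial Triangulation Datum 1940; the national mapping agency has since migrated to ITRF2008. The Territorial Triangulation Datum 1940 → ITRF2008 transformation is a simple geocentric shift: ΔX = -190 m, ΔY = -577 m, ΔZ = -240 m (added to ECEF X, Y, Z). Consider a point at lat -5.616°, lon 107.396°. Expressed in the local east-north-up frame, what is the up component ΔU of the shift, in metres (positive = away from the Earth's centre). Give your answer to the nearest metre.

At φ = -5.616°, λ = 107.396°: sin φ = -0.097861, cos φ = 0.995200, sin λ = 0.954261, cos λ = -0.298974.
ΔU = cos φ cos λ·ΔX + cos φ sin λ·ΔY + sin φ·ΔZ = (0.995200)(-0.298974)(-190) + (0.995200)(0.954261)(-577) + (-0.097861)(-240) = -467.95 m.

ΔU = -468 m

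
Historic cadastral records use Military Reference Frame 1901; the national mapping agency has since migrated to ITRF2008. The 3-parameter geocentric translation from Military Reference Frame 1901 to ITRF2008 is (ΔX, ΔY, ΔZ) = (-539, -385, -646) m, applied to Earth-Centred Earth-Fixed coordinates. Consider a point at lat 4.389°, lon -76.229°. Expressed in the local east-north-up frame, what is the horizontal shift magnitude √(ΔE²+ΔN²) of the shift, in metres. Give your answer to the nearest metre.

The local east axis at (φ, λ) is (−sin λ, cos λ, 0), so ΔE = −sin(-76.229°)·(-539) + cos(-76.229°)·(-385) = -615.15 m.
The local north axis is (−sin φ cos λ, −sin φ sin λ, cos φ), giving ΔN = 9.819 − 28.616 − 644.106 = -662.90 m.
Horizontal magnitude = √(ΔE² + ΔN²) = √((-615.15)² + (-662.90)²) = 904.35 m.

904 m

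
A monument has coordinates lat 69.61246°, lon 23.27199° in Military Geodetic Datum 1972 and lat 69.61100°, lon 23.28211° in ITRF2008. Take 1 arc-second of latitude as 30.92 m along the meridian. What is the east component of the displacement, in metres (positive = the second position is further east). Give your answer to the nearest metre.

ΔE = 392 m

Δφ = 69.61100° − 69.61246° = -0.00146°; Δλ = 23.28211° − 23.27199° = +0.01012°.
1° of latitude = 3600 × 30.92 = 111312 m.
ΔN = Δφ × 111312 = -162.5 m; ΔE = Δλ × 111312 × cos(69.61246°) = +0.01012 × 111312 × 0.348368 = 392.4 m.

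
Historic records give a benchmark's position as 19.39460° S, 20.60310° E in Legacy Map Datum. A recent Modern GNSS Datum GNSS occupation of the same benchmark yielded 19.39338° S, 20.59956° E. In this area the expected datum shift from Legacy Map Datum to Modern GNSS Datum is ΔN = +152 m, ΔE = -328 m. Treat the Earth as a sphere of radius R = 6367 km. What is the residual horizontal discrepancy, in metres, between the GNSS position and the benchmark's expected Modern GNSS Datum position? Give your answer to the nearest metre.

46 m

Observed coordinate differences: Δφ = +0.00122°, Δλ = -0.00354°.
Converting to metres (1° lat = 111125 m, cos φ = 0.943254): observed ΔN = 135.6 m, observed ΔE = -371.1 m.
Subtracting the expected shift leaves a residual of 135.6 − (152) = -16.4 m north and -371.1 − (-328) = -43.1 m east.
Residual distance = √((-16.4)² + (-43.1)²) = 46.1 m.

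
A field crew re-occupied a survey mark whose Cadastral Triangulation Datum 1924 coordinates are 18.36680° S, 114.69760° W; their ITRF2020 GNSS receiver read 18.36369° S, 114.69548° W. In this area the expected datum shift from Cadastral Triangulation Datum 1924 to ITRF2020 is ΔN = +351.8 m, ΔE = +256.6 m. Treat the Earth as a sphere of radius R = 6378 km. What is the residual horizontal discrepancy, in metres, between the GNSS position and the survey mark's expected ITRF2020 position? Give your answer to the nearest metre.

33 m

Observed coordinate differences: Δφ = +0.00311°, Δλ = +0.00212°.
Converting to metres (1° lat = 111317 m, cos φ = 0.949059): observed ΔN = 346.2 m, observed ΔE = 224.0 m.
Subtracting the expected shift leaves a residual of 346.2 − (351.8) = -5.6 m north and 224.0 − (256.6) = -32.6 m east.
Residual distance = √((-5.6)² + (-32.6)²) = 33.1 m.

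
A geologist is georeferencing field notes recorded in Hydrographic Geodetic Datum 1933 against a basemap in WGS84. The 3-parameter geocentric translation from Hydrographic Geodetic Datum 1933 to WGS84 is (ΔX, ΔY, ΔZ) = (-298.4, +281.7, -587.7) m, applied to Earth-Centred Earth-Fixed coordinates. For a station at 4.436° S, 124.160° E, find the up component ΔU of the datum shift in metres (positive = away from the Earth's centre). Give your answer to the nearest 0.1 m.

ΔU = 444.9 m

At φ = -4.436°, λ = 124.160°: sin φ = -0.077345, cos φ = 0.997004, sin λ = 0.827473, cos λ = -0.561506.
ΔU = cos φ cos λ·ΔX + cos φ sin λ·ΔY + sin φ·ΔZ = (0.997004)(-0.561506)(-298.4) + (0.997004)(0.827473)(281.7) + (-0.077345)(-587.7) = 444.91 m.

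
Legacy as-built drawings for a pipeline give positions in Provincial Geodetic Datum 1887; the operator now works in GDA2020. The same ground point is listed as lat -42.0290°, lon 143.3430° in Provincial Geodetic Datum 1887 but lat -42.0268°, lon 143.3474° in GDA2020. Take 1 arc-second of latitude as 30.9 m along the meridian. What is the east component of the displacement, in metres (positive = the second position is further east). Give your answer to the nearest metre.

Δφ = -42.0268° − -42.0290° = +0.0022°; Δλ = 143.3474° − 143.3430° = +0.0044°.
1° of latitude = 3600 × 30.90 = 111240 m.
ΔN = Δφ × 111240 = 244.7 m; ΔE = Δλ × 111240 × cos(-42.0290°) = +0.0044 × 111240 × 0.742806 = 363.6 m.

ΔE = 364 m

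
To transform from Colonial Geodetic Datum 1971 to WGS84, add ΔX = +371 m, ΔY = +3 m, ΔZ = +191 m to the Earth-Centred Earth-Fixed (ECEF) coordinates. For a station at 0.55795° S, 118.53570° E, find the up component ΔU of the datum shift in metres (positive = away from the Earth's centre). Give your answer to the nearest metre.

At φ = -0.55795°, λ = 118.53570°: sin φ = -0.009738, cos φ = 0.999953, sin λ = 0.878520, cos λ = -0.477706.
ΔU = cos φ cos λ·ΔX + cos φ sin λ·ΔY + sin φ·ΔZ = (0.999953)(-0.477706)(371) + (0.999953)(0.878520)(3) + (-0.009738)(191) = -176.45 m.

ΔU = -176 m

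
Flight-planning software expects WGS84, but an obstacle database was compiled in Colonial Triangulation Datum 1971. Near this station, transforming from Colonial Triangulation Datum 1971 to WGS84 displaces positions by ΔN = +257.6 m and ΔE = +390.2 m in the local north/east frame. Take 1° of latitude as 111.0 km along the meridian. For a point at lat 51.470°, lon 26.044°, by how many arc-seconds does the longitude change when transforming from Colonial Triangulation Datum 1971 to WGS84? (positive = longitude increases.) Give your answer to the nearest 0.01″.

At latitude 51.470°, cos φ = 0.622924.
1° of longitude at this latitude = 111.0 × cos φ = 69.14 km, so Δλ = 390.2 / 69144.6 = 0.0056432° = 20.316″.

Δλ = 20.32″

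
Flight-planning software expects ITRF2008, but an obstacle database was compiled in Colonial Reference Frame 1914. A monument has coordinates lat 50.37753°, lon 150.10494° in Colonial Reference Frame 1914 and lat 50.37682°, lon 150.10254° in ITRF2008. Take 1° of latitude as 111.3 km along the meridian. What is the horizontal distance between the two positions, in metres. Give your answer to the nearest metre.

188 m

Δφ = 50.37682° − 50.37753° = -0.00071°; Δλ = 150.10254° − 150.10494° = -0.00240°.
ΔN = Δφ × 111300 = -79.0 m; ΔE = Δλ × 111300 × cos(50.37753°) = -0.00240 × 111300 × 0.637726 = -170.3 m.
Distance = √(ΔE² + ΔN²) = √((-170.3)² + (-79.0)²) = 187.8 m.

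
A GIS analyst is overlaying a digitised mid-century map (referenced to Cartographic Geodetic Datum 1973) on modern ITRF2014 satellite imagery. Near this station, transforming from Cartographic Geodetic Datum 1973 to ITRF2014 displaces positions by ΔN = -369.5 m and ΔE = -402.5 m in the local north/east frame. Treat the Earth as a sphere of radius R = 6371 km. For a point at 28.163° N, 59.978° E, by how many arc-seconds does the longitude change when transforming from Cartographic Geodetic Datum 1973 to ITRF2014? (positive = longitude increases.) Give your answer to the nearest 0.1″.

At latitude 28.163°, cos φ = 0.881608.
One radian of longitude at latitude φ spans R cos φ, so Δλ = ΔE / (R cos φ) = -402.5 / (6371000 × 0.881608) = -7.1661e-05 rad = -14.781″.

Δλ = -14.8″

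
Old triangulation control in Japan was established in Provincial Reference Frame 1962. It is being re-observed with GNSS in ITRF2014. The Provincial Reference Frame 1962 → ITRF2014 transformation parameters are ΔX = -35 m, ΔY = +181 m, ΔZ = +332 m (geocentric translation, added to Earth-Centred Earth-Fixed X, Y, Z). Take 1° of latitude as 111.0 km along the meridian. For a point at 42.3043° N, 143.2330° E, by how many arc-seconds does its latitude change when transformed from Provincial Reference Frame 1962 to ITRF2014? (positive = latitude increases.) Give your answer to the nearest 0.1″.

Δφ = 5.0″

sin φ = 0.673068, cos φ = 0.739581, sin λ = 0.598562, cos λ = -0.801076.
North component: ΔN = −sin φ cos λ·ΔX − sin φ sin λ·ΔY + cos φ·ΔZ = −(0.673068)(-0.801076)(-35) − (0.673068)(0.598562)(181) + (0.739581)(332) = 153.75 m.
1° of latitude spans 111000 m, so Δφ = 153.75 / 111000 × 3600 = 4.986″.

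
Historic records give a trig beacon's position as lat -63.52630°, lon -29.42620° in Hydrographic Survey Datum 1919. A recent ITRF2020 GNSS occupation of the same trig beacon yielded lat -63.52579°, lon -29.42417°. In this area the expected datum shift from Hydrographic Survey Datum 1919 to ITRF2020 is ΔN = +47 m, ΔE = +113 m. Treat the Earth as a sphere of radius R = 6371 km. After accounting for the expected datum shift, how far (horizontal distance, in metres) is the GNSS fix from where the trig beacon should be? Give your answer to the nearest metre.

16 m

Observed coordinate differences: Δφ = +0.00051°, Δλ = +0.00203°.
Converting to metres (1° lat = 111195 m, cos φ = 0.445787): observed ΔN = 56.7 m, observed ΔE = 100.6 m.
Subtracting the expected shift leaves a residual of 56.7 − (47) = 9.7 m north and 100.6 − (113) = -12.4 m east.
Residual distance = √(9.7² + (-12.4)²) = 15.7 m.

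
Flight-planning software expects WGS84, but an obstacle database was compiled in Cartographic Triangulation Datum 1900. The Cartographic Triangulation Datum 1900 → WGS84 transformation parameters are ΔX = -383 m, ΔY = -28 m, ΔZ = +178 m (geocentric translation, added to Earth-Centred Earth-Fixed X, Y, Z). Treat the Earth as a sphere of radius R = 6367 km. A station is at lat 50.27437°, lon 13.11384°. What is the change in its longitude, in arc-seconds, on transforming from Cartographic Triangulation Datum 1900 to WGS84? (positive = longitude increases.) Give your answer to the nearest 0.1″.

Δλ = 3.0″

sin φ = 0.769114, cos φ = 0.639112, sin λ = 0.226887, cos λ = 0.973921.
East component: ΔE = −sin λ·ΔX + cos λ·ΔY = −(0.226887)(-383) + (0.973921)(-28) = 59.63 m.
1° of latitude spans πR/180 = 111125 m; at latitude φ, 1° of longitude spans that × cos φ = 71021.4 m, so Δλ = 59.63 / 71021.4 × 3600 = 3.022″.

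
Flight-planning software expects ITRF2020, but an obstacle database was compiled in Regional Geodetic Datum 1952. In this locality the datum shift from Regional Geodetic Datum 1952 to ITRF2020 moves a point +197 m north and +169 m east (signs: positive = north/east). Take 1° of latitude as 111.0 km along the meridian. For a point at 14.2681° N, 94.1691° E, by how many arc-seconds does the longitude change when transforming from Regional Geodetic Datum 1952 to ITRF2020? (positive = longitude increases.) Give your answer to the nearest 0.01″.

Δλ = 5.66″

At latitude 14.2681°, cos φ = 0.969153.
1° of longitude at this latitude = 111.0 × cos φ = 107.58 km, so Δλ = 169.0 / 107576.0 = 0.0015710° = 5.656″.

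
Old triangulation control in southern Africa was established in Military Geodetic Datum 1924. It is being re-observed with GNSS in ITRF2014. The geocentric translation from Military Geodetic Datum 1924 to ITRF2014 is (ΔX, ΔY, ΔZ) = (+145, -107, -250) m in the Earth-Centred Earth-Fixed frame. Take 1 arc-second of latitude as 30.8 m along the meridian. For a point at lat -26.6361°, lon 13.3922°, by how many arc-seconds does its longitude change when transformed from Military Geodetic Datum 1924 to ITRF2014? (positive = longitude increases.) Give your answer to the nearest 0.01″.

sin φ = -0.448322, cos φ = 0.893872, sin λ = 0.231615, cos λ = 0.972807.
East component: ΔE = −sin λ·ΔX + cos λ·ΔY = −(0.231615)(145) + (0.972807)(-107) = -137.67 m.
1° of latitude spans 3600 × 30.80 = 110880 m; at latitude φ, 1° of longitude spans that × cos φ = 99112.5 m, so Δλ = -137.67 / 99112.5 × 3600 = -5.001″.

Δλ = -5.00″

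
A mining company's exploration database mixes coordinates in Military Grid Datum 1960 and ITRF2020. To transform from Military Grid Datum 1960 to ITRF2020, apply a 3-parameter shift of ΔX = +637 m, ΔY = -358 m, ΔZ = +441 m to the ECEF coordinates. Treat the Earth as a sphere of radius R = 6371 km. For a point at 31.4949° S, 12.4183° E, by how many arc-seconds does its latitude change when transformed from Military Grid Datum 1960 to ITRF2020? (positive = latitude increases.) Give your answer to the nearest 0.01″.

sin φ = -0.522423, cos φ = 0.852687, sin λ = 0.215047, cos λ = 0.976604.
North component: ΔN = −sin φ cos λ·ΔX − sin φ sin λ·ΔY + cos φ·ΔZ = −(-0.522423)(0.976604)(637) − (-0.522423)(0.215047)(-358) + (0.852687)(441) = 660.81 m.
1° of latitude spans πR/180 = 111195 m, so Δφ = 660.81 / 111195 × 3600 = 21.394″.

Δφ = 21.39″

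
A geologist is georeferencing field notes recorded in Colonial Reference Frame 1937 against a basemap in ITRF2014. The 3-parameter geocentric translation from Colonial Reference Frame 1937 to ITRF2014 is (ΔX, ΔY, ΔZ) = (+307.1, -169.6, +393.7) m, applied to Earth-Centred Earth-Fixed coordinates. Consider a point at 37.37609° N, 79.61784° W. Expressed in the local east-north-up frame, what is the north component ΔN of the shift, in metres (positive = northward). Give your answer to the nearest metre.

At φ = 37.37609°, λ = -79.61784°: sin φ = 0.607044, cos φ = 0.794668, sin λ = -0.983628, cos λ = 0.180213.
ΔN = −sin φ cos λ·ΔX − sin φ sin λ·ΔY + cos φ·ΔZ = −(0.607044)(0.180213)(307.1) − (0.607044)(-0.983628)(-169.6) + (0.794668)(393.7) = 178.00 m.

ΔN = 178 m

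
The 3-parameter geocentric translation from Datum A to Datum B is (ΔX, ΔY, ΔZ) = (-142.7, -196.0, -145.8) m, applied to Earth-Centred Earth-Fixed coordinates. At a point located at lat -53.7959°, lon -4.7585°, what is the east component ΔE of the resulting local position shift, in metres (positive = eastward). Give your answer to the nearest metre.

ΔE = -207 m

The local east axis at (φ, λ) is (−sin λ, cos λ, 0), so ΔE = −sin(-4.7585°)·(-142.7) + cos(-4.7585°)·(-196.0) = -207.16 m.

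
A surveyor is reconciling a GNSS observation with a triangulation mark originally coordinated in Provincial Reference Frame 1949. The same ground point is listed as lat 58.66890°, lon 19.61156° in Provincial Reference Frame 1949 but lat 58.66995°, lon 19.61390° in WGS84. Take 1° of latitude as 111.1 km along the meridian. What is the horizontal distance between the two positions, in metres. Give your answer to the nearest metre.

Δφ = 58.66995° − 58.66890° = +0.00105°; Δλ = 19.61390° − 19.61156° = +0.00234°.
ΔN = Δφ × 111100 = 116.7 m; ΔE = Δλ × 111100 × cos(58.66890°) = +0.00234 × 111100 × 0.519983 = 135.2 m.
Distance = √(ΔE² + ΔN²) = √(135.2² + 116.7²) = 178.6 m.

179 m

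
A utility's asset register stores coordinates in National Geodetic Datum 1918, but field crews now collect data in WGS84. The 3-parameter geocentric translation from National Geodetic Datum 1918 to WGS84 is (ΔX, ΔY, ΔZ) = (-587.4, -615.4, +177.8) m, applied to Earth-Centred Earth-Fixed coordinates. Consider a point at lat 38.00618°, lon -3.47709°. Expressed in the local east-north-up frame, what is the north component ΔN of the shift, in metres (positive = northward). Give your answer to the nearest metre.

At φ = 38.00618°, λ = -3.47709°: sin φ = 0.615746, cos φ = 0.787944, sin λ = -0.060649, cos λ = 0.998159.
ΔN = −sin φ cos λ·ΔX − sin φ sin λ·ΔY + cos φ·ΔZ = −(0.615746)(0.998159)(-587.4) − (0.615746)(-0.060649)(-615.4) + (0.787944)(177.8) = 478.14 m.

ΔN = 478 m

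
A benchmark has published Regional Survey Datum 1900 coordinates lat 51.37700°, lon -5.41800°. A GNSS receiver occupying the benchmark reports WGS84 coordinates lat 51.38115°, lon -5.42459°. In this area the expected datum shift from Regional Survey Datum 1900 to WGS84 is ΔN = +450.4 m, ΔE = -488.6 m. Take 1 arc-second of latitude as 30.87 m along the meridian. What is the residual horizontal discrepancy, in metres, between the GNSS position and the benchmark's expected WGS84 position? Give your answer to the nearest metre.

33 m

Observed coordinate differences: Δφ = +0.00415°, Δλ = -0.00659°.
Converting to metres (1° lat = 111132 m, cos φ = 0.624193): observed ΔN = 461.2 m, observed ΔE = -457.1 m.
Subtracting the expected shift leaves a residual of 461.2 − (450.4) = 10.8 m north and -457.1 − (-488.6) = 31.5 m east.
Residual distance = √(10.8² + 31.5²) = 33.3 m.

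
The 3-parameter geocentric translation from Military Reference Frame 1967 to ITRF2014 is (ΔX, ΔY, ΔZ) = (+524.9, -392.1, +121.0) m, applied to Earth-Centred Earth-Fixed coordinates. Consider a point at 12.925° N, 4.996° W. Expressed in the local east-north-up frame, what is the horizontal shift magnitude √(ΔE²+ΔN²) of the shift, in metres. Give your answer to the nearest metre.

At φ = 12.925°, λ = -4.996°: sin φ = 0.223675, cos φ = 0.974664, sin λ = -0.087086, cos λ = 0.996201.
ΔE = −sin λ·ΔX + cos λ·ΔY = −(-0.087086)·(524.9) + (0.996201)·(-392.1) = -344.90 m.
ΔN = −sin φ cos λ·ΔX − sin φ sin λ·ΔY + cos φ·ΔZ = −(0.223675)(0.996201)(524.9) − (0.223675)(-0.087086)(-392.1) + (0.974664)(121.0) = -6.66 m.
Horizontal magnitude = √(ΔE² + ΔN²) = √((-344.90)² + (-6.66)²) = 344.96 m.

345 m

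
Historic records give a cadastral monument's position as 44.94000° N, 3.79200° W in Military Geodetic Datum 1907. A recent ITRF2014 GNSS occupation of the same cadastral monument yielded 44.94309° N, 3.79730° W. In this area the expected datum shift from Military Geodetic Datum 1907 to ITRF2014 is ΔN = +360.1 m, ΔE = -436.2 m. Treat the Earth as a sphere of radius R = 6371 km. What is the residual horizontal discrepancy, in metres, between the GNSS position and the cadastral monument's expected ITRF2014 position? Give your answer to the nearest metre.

25 m

Observed coordinate differences: Δφ = +0.00309°, Δλ = -0.00530°.
Converting to metres (1° lat = 111195 m, cos φ = 0.707847): observed ΔN = 343.6 m, observed ΔE = -417.2 m.
Subtracting the expected shift leaves a residual of 343.6 − (360.1) = -16.5 m north and -417.2 − (-436.2) = 19.0 m east.
Residual distance = √((-16.5)² + 19.0²) = 25.2 m.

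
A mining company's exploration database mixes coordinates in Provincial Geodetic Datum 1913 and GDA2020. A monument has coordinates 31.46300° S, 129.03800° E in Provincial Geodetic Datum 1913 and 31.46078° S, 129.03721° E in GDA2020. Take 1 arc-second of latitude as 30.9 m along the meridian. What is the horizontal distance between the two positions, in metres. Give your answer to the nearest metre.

258 m

Δφ = -31.46078° − -31.46300° = +0.00222°; Δλ = 129.03721° − 129.03800° = -0.00079°.
1° of latitude = 3600 × 30.90 = 111240 m.
ΔN = Δφ × 111240 = 247.0 m; ΔE = Δλ × 111240 × cos(-31.46300°) = -0.00079 × 111240 × 0.852977 = -75.0 m.
Distance = √(ΔE² + ΔN²) = √((-75.0)² + 247.0²) = 258.1 m.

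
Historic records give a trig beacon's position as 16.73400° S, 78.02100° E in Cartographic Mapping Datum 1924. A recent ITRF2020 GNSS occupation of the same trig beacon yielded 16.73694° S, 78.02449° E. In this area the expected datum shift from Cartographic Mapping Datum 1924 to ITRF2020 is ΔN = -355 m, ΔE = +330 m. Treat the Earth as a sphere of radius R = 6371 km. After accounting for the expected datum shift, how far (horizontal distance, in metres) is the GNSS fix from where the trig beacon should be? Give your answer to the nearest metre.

50 m

Observed coordinate differences: Δφ = -0.00294°, Δλ = +0.00349°.
Converting to metres (1° lat = 111195 m, cos φ = 0.957652): observed ΔN = -326.9 m, observed ΔE = 371.6 m.
Subtracting the expected shift leaves a residual of -326.9 − (-355) = 28.1 m north and 371.6 − (330) = 41.6 m east.
Residual distance = √(28.1² + 41.6²) = 50.2 m.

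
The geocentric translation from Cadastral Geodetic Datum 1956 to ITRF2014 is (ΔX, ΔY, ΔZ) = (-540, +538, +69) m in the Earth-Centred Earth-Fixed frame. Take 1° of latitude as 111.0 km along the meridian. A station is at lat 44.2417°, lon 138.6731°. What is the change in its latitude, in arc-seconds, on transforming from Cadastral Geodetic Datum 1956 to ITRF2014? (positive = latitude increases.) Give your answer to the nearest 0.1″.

sin φ = 0.697687, cos φ = 0.716403, sin λ = 0.660354, cos λ = -0.750954.
North component: ΔN = −sin φ cos λ·ΔX − sin φ sin λ·ΔY + cos φ·ΔZ = −(0.697687)(-0.750954)(-540) − (0.697687)(0.660354)(538) + (0.716403)(69) = -481.36 m.
1° of latitude spans 111000 m, so Δφ = -481.36 / 111000 × 3600 = -15.612″.

Δφ = -15.6″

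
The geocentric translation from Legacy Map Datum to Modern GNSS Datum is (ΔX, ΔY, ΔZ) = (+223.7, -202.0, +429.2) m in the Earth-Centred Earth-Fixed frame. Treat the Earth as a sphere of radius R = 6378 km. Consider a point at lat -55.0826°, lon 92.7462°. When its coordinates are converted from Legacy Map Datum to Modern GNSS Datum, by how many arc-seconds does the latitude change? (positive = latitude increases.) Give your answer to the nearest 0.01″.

sin φ = -0.819978, cos φ = 0.572395, sin λ = 0.998852, cos λ = -0.047912.
North component: ΔN = −sin φ cos λ·ΔX − sin φ sin λ·ΔY + cos φ·ΔZ = −(-0.819978)(-0.047912)(223.7) − (-0.819978)(0.998852)(-202.0) + (0.572395)(429.2) = 71.44 m.
1° of latitude spans πR/180 = 111317 m, so Δφ = 71.44 / 111317 × 3600 = 2.310″.

Δφ = 2.31″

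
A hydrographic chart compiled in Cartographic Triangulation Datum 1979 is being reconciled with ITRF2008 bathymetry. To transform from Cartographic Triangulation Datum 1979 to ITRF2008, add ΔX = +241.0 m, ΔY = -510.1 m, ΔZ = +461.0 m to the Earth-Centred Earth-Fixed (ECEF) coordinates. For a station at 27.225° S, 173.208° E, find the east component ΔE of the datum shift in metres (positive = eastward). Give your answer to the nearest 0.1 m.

The local east axis at (φ, λ) is (−sin λ, cos λ, 0), so ΔE = −sin(173.208°)·241.0 + cos(173.208°)·(-510.1) = 478.02 m.

ΔE = 478.0 m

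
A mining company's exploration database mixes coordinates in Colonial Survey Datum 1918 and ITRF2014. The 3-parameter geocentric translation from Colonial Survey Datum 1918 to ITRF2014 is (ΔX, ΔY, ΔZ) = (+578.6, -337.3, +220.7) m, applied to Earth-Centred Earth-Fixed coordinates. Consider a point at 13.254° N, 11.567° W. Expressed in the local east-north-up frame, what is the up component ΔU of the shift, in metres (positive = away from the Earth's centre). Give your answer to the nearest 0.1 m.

ΔU = 668.2 m

At φ = 13.254°, λ = -11.567°: sin φ = 0.229268, cos φ = 0.973363, sin λ = -0.200514, cos λ = 0.979691.
ΔU = cos φ cos λ·ΔX + cos φ sin λ·ΔY + sin φ·ΔZ = (0.973363)(0.979691)(578.6) + (0.973363)(-0.200514)(-337.3) + (0.229268)(220.7) = 668.18 m.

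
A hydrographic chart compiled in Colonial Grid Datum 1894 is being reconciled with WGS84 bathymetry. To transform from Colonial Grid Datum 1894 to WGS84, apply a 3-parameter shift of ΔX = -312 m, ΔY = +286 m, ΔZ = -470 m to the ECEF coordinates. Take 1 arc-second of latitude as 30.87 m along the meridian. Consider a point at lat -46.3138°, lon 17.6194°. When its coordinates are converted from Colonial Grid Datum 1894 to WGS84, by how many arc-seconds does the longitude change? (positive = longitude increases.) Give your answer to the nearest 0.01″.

Δλ = 17.21″

sin φ = -0.723134, cos φ = 0.690708, sin λ = 0.302693, cos λ = 0.953088.
East component: ΔE = −sin λ·ΔX + cos λ·ΔY = −(0.302693)(-312) + (0.953088)(286) = 367.02 m.
1° of latitude spans 3600 × 30.87 = 111132 m; at latitude φ, 1° of longitude spans that × cos φ = 76759.8 m, so Δλ = 367.02 / 76759.8 × 3600 = 17.213″.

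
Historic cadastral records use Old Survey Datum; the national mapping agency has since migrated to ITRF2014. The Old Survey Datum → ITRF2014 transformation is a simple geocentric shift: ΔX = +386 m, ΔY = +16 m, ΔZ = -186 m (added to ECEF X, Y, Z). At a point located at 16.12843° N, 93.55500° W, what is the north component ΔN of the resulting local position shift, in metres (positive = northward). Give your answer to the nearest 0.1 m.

ΔN = -167.6 m

At φ = 16.12843°, λ = -93.55500°: sin φ = 0.277791, cos φ = 0.960641, sin λ = -0.998076, cos λ = -0.062007.
ΔN = −sin φ cos λ·ΔX − sin φ sin λ·ΔY + cos φ·ΔZ = −(0.277791)(-0.062007)(386) − (0.277791)(-0.998076)(16) + (0.960641)(-186) = -167.59 m.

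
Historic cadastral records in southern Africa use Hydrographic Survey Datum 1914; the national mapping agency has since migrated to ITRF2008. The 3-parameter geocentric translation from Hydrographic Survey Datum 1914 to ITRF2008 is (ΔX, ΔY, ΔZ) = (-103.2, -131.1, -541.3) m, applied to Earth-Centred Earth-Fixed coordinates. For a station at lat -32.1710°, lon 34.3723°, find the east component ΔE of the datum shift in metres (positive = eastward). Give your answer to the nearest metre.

The local east axis at (φ, λ) is (−sin λ, cos λ, 0), so ΔE = −sin(34.3723°)·(-103.2) + cos(34.3723°)·(-131.1) = -49.94 m.

ΔE = -50 m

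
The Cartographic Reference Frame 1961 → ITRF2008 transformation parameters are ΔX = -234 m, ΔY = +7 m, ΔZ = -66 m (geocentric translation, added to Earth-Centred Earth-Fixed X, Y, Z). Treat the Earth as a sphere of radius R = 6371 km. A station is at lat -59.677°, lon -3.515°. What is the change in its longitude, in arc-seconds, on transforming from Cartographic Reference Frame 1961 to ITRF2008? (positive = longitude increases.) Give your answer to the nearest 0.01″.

sin φ = -0.863193, cos φ = 0.504874, sin λ = -0.061310, cos λ = 0.998119.
East component: ΔE = −sin λ·ΔX + cos λ·ΔY = −(-0.061310)(-234) + (0.998119)(7) = -7.36 m.
1° of latitude spans πR/180 = 111195 m; at latitude φ, 1° of longitude spans that × cos φ = 56139.4 m, so Δλ = -7.36 / 56139.4 × 3600 = -0.472″.

Δλ = -0.47″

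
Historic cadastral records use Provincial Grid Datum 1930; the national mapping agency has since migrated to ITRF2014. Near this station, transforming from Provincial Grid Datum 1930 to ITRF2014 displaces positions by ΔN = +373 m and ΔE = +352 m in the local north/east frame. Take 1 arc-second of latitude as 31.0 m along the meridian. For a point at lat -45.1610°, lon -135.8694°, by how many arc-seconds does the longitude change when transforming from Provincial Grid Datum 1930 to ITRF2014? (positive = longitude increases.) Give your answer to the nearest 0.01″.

At latitude -45.1610°, cos φ = 0.705117.
1″ of longitude at this latitude = 31.00 × cos φ = 21.8586 m, so Δλ = 352.0 / 21.8586 = 16.103″.

Δλ = 16.10″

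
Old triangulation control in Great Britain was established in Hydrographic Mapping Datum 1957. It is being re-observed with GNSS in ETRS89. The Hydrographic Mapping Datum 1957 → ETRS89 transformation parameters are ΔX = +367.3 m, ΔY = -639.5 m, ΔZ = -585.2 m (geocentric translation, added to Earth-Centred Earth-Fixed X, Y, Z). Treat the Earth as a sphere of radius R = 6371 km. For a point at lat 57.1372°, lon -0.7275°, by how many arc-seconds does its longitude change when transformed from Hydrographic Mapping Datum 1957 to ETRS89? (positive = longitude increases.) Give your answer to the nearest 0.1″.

sin φ = 0.839972, cos φ = 0.542629, sin λ = -0.012697, cos λ = 0.999919.
East component: ΔE = −sin λ·ΔX + cos λ·ΔY = −(-0.012697)(367.3) + (0.999919)(-639.5) = -634.78 m.
1° of latitude spans πR/180 = 111195 m; at latitude φ, 1° of longitude spans that × cos φ = 60337.6 m, so Δλ = -634.78 / 60337.6 × 3600 = -37.874″.

Δλ = -37.9″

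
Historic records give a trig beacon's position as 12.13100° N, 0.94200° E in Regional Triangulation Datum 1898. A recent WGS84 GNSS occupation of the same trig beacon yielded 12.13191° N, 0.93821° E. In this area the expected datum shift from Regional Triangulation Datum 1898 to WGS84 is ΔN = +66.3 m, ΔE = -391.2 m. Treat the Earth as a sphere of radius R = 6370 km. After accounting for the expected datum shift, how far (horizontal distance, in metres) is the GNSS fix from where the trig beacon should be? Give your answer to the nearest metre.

41 m

Observed coordinate differences: Δφ = +0.00091°, Δλ = -0.00379°.
Converting to metres (1° lat = 111177 m, cos φ = 0.977670): observed ΔN = 101.2 m, observed ΔE = -412.0 m.
Subtracting the expected shift leaves a residual of 101.2 − (66.3) = 34.9 m north and -412.0 − (-391.2) = -20.8 m east.
Residual distance = √(34.9² + (-20.8)²) = 40.6 m.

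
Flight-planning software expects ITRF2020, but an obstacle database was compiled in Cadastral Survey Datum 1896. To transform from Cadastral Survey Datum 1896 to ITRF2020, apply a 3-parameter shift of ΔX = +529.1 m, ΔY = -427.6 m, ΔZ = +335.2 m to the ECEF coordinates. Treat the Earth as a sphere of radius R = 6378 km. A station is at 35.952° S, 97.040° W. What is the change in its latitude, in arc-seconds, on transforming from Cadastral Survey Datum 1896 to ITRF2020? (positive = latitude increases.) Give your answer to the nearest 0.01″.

sin φ = -0.587107, cos φ = 0.809509, sin λ = -0.992461, cos λ = -0.122562.
North component: ΔN = −sin φ cos λ·ΔX − sin φ sin λ·ΔY + cos φ·ΔZ = −(-0.587107)(-0.122562)(529.1) − (-0.587107)(-0.992461)(-427.6) + (0.809509)(335.2) = 482.43 m.
1° of latitude spans πR/180 = 111317 m, so Δφ = 482.43 / 111317 × 3600 = 15.602″.

Δφ = 15.60″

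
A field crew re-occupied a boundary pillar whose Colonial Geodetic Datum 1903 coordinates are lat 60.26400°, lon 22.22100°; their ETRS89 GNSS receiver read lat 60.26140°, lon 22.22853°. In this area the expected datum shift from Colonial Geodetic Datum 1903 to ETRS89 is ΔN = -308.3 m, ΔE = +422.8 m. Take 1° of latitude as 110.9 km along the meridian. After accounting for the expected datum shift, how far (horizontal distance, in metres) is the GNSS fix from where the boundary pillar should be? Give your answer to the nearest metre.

22 m

Observed coordinate differences: Δφ = -0.00260°, Δλ = +0.00753°.
Converting to metres (1° lat = 110900 m, cos φ = 0.496004): observed ΔN = -288.3 m, observed ΔE = 414.2 m.
Subtracting the expected shift leaves a residual of -288.3 − (-308.3) = 20.0 m north and 414.2 − (422.8) = -8.6 m east.
Residual distance = √(20.0² + (-8.6)²) = 21.7 m.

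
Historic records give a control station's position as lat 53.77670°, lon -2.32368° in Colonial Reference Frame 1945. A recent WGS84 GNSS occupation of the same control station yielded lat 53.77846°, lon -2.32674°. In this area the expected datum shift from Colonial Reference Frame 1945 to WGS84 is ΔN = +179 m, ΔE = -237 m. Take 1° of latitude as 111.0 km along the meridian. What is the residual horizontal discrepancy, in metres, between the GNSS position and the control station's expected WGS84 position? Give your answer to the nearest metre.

40 m

Observed coordinate differences: Δφ = +0.00176°, Δλ = -0.00306°.
Converting to metres (1° lat = 111000 m, cos φ = 0.590934): observed ΔN = 195.4 m, observed ΔE = -200.7 m.
Subtracting the expected shift leaves a residual of 195.4 − (179) = 16.4 m north and -200.7 − (-237) = 36.3 m east.
Residual distance = √(16.4² + 36.3²) = 39.8 m.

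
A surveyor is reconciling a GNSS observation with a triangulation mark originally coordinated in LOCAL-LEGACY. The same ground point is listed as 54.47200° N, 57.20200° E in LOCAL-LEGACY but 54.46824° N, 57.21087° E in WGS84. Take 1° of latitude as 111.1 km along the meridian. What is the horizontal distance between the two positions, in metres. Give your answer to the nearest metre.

709 m

Δφ = 54.46824° − 54.47200° = -0.00376°; Δλ = 57.21087° − 57.20200° = +0.00887°.
ΔN = Δφ × 111100 = -417.7 m; ΔE = Δλ × 111100 × cos(54.47200°) = +0.00887 × 111100 × 0.581101 = 572.6 m.
Distance = √(ΔE² + ΔN²) = √(572.6² + (-417.7)²) = 708.8 m.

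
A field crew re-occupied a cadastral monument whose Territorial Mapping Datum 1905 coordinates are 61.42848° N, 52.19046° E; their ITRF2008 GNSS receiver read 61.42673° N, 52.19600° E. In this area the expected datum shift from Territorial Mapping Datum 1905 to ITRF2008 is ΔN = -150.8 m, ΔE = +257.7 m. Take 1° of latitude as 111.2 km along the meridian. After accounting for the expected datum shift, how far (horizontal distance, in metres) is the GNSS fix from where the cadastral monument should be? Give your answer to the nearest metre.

Observed coordinate differences: Δφ = -0.00175°, Δλ = +0.00554°.
Converting to metres (1° lat = 111200 m, cos φ = 0.478255): observed ΔN = -194.6 m, observed ΔE = 294.6 m.
Subtracting the expected shift leaves a residual of -194.6 − (-150.8) = -43.8 m north and 294.6 − (257.7) = 36.9 m east.
Residual distance = √((-43.8)² + 36.9²) = 57.3 m.

57 m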